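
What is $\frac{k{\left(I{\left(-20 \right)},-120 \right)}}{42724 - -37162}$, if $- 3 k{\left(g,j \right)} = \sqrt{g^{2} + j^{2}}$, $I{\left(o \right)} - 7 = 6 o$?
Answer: $- \frac{\sqrt{27169}}{239658} \approx -0.00068777$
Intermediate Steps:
$I{\left(o \right)} = 7 + 6 o$
$k{\left(g,j \right)} = - \frac{\sqrt{g^{2} + j^{2}}}{3}$
$\frac{k{\left(I{\left(-20 \right)},-120 \right)}}{42724 - -37162} = \frac{\left(- \frac{1}{3}\right) \sqrt{\left(7 + 6 \left(-20\right)\right)^{2} + \left(-120\right)^{2}}}{42724 - -37162} = \frac{\left(- \frac{1}{3}\right) \sqrt{\left(7 - 120\right)^{2} + 14400}}{42724 + 37162} = \frac{\left(- \frac{1}{3}\right) \sqrt{\left(-113\right)^{2} + 14400}}{79886} = - \frac{\sqrt{12769 + 14400}}{3} \cdot \frac{1}{79886} = - \frac{\sqrt{27169}}{3} \cdot \frac{1}{79886} = - \frac{\sqrt{27169}}{239658}$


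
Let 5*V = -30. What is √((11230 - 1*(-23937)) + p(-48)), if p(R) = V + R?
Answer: √35113 ≈ 187.38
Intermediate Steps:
V = -6 (V = (⅕)*(-30) = -6)
p(R) = -6 + R
√((11230 - 1*(-23937)) + p(-48)) = √((11230 - 1*(-23937)) + (-6 - 48)) = √((11230 + 23937) - 54) = √(35167 - 54) = √35113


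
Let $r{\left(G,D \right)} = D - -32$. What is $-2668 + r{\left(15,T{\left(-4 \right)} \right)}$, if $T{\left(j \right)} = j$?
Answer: $-2640$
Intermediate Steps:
$r{\left(G,D \right)} = 32 + D$ ($r{\left(G,D \right)} = D + 32 = 32 + D$)
$-2668 + r{\left(15,T{\left(-4 \right)} \right)} = -2668 + \left(32 - 4\right) = -2668 + 28 = -2640$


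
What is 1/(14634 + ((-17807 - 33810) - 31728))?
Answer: -1/68711 ≈ -1.4554e-5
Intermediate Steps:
1/(14634 + ((-17807 - 33810) - 31728)) = 1/(14634 + (-51617 - 31728)) = 1/(14634 - 83345) = 1/(-68711) = -1/68711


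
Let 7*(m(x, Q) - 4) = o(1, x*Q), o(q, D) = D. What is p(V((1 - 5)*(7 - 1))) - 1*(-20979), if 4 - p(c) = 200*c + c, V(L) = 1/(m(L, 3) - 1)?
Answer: 357180/17 ≈ 21011.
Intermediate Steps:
m(x, Q) = 4 + Q*x/7 (m(x, Q) = 4 + (x*Q)/7 = 4 + (Q*x)/7 = 4 + Q*x/7)
V(L) = 1/(3 + 3*L/7) (V(L) = 1/((4 + (⅐)*3*L) - 1) = 1/((4 + 3*L/7) - 1) = 1/(3 + 3*L/7))
p(c) = 4 - 201*c (p(c) = 4 - (200*c + c) = 4 - 201*c)
p(V((1 - 5)*(7 - 1))) - 1*(-20979) = (4 - 469/(7 + (1 - 5)*(7 - 1))) - 1*(-20979) = (4 - 469/(7 - 4*6)) + 20979 = (4 - 469/(7 - 24)) + 20979 = (4 - 469/(-17)) + 20979 = (4 - 469*(-1)/17) + 20979 = (4 - 201*(-7/51)) + 20979 = (4 + 469/17) + 20979 = 537/17 + 20979 = 357180/17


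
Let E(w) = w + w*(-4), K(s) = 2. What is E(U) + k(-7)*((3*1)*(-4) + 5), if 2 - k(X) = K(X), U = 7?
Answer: -21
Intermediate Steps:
k(X) = 0 (k(X) = 2 - 1*2 = 2 - 2 = 0)
E(w) = -3*w (E(w) = w - 4*w = -3*w)
E(U) + k(-7)*((3*1)*(-4) + 5) = -3*7 + 0*((3*1)*(-4) + 5) = -21 + 0*(3*(-4) + 5) = -21 + 0*(-12 + 5) = -21 + 0*(-7) = -21 + 0 = -21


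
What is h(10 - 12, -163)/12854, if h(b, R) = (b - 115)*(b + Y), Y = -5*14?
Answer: 4212/6427 ≈ 0.65536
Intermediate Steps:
Y = -70
h(b, R) = (-115 + b)*(-70 + b) (h(b, R) = (b - 115)*(b - 70) = (-115 + b)*(-70 + b))
h(10 - 12, -163)/12854 = (8050 + (10 - 12)² - 185*(10 - 12))/12854 = (8050 + (-2)² - 185*(-2))*(1/12854) = (8050 + 4 + 370)*(1/12854) = 8424*(1/12854) = 4212/6427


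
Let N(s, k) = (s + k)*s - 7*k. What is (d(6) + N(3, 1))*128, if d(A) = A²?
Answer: 5248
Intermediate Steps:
N(s, k) = -7*k + s*(k + s) (N(s, k) = (k + s)*s - 7*k = s*(k + s) - 7*k = -7*k + s*(k + s))
(d(6) + N(3, 1))*128 = (6² + (3² - 7*1 + 1*3))*128 = (36 + (9 - 7 + 3))*128 = (36 + 5)*128 = 41*128 = 5248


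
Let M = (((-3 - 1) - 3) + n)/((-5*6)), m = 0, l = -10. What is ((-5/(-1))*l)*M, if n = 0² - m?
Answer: -35/3 ≈ -11.667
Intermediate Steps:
n = 0 (n = 0² - 1*0 = 0 + 0 = 0)
M = 7/30 (M = (((-3 - 1) - 3) + 0)/((-5*6)) = ((-4 - 3) + 0)/(-30) = (-7 + 0)*(-1/30) = -7*(-1/30) = 7/30 ≈ 0.23333)
((-5/(-1))*l)*M = (-5/(-1)*(-10))*(7/30) = (-5*(-1)*(-10))*(7/30) = (5*(-10))*(7/30) = -50*7/30 = -35/3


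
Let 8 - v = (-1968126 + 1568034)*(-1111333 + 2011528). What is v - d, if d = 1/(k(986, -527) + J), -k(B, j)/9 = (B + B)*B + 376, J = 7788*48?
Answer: 6169226344783271425/17129088 ≈ 3.6016e+11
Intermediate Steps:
J = 373824
v = 360160817948 (v = 8 - (-1968126 + 1568034)*(-1111333 + 2011528) = 8 - (-400092)*900195 = 8 - 1*(-360160817940) = 8 + 360160817940 = 360160817948)
k(B, j) = -3384 - 18*B² (k(B, j) = -9*((B + B)*B + 376) = -9*((2*B)*B + 376) = -9*(2*B² + 376) = -9*(376 + 2*B²) = -3384 - 18*B²)
d = -1/17129088 (d = 1/((-3384 - 18*986²) + 373824) = 1/((-3384 - 18*972196) + 373824) = 1/((-3384 - 17499528) + 373824) = 1/(-17502912 + 373824) = 1/(-17129088) = -1/17129088 ≈ -5.8380e-8)
v - d = 360160817948 - 1*(-1/17129088) = 360160817948 + 1/17129088 = 6169226344783271425/17129088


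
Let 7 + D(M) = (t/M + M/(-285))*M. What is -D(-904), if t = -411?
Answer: 936346/285 ≈ 3285.4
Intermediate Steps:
D(M) = -7 + M*(-411/M - M/285) (D(M) = -7 + (-411/M + M/(-285))*M = -7 + (-411/M + M*(-1/285))*M = -7 + (-411/M - M/285)*M = -7 + M*(-411/M - M/285))
-D(-904) = -(-418 - 1/285*(-904)**2) = -(-418 - 1/285*817216) = -(-418 - 817216/285) = -1*(-936346/285) = 936346/285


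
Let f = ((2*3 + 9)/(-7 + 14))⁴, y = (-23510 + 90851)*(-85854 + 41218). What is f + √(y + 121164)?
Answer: 50625/2401 + 36*I*√2319222 ≈ 21.085 + 54824.0*I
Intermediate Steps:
y = -3005832876 (y = 67341*(-44636) = -3005832876)
f = 50625/2401 (f = ((6 + 9)/7)⁴ = (15*(⅐))⁴ = (15/7)⁴ = 50625/2401 ≈ 21.085)
f + √(y + 121164) = 50625/2401 + √(-3005832876 + 121164) = 50625/2401 + √(-3005711712) = 50625/2401 + 36*I*√2319222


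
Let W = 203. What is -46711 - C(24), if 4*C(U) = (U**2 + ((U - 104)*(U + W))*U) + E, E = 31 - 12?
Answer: 248401/4 ≈ 62100.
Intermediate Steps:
E = 19
C(U) = 19/4 + U**2/4 + U*(-104 + U)*(203 + U)/4 (C(U) = ((U**2 + ((U - 104)*(U + 203))*U) + 19)/4 = ((U**2 + ((-104 + U)*(203 + U))*U) + 19)/4 = ((U**2 + U*(-104 + U)*(203 + U)) + 19)/4 = (19 + U**2 + U*(-104 + U)*(203 + U))/4 = 19/4 + U**2/4 + U*(-104 + U)*(203 + U)/4)
-46711 - C(24) = -46711 - (19/4 - 5278*24 + 25*24**2 + (1/4)*24**3) = -46711 - (19/4 - 126672 + 25*576 + (1/4)*13824) = -46711 - (19/4 - 126672 + 14400 + 3456) = -46711 - 1*(-435245/4) = -46711 + 435245/4 = 248401/4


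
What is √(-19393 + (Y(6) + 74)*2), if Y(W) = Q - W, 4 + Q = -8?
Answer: I*√19281 ≈ 138.86*I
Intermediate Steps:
Q = -12 (Q = -4 - 8 = -12)
Y(W) = -12 - W
√(-19393 + (Y(6) + 74)*2) = √(-19393 + ((-12 - 1*6) + 74)*2) = √(-19393 + ((-12 - 6) + 74)*2) = √(-19393 + (-18 + 74)*2) = √(-19393 + 56*2) = √(-19393 + 112) = √(-19281) = I*√19281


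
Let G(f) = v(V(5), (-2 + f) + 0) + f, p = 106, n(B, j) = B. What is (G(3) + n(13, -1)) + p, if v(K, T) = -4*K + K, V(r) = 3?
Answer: 113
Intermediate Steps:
v(K, T) = -3*K
G(f) = -9 + f (G(f) = -3*3 + f = -9 + f)
(G(3) + n(13, -1)) + p = ((-9 + 3) + 13) + 106 = (-6 + 13) + 106 = 7 + 106 = 113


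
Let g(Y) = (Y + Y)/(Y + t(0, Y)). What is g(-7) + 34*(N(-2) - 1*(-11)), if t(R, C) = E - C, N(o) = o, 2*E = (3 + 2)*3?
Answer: 4562/15 ≈ 304.13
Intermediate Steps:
E = 15/2 (E = ((3 + 2)*3)/2 = (5*3)/2 = (½)*15 = 15/2 ≈ 7.5000)
t(R, C) = 15/2 - C
g(Y) = 4*Y/15 (g(Y) = (Y + Y)/(Y + (15/2 - Y)) = (2*Y)/(15/2) = (2*Y)*(2/15) = 4*Y/15)
g(-7) + 34*(N(-2) - 1*(-11)) = (4/15)*(-7) + 34*(-2 - 1*(-11)) = -28/15 + 34*(-2 + 11) = -28/15 + 34*9 = -28/15 + 306 = 4562/15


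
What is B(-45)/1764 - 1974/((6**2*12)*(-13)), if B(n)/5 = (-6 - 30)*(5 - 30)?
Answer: 133121/45864 ≈ 2.9025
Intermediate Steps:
B(n) = 4500 (B(n) = 5*((-6 - 30)*(5 - 30)) = 5*(-36*(-25)) = 5*900 = 4500)
B(-45)/1764 - 1974/((6**2*12)*(-13)) = 4500/1764 - 1974/((6**2*12)*(-13)) = 4500*(1/1764) - 1974/((36*12)*(-13)) = 125/49 - 1974/(432*(-13)) = 125/49 - 1974/(-5616) = 125/49 - 1974*(-1/5616) = 125/49 + 329/936 = 133121/45864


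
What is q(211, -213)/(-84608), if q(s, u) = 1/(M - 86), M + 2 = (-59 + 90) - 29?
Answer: 1/7276288 ≈ 1.3743e-7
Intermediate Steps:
M = 0 (M = -2 + ((-59 + 90) - 29) = -2 + (31 - 29) = -2 + 2 = 0)
q(s, u) = -1/86 (q(s, u) = 1/(0 - 86) = 1/(-86) = -1/86)
q(211, -213)/(-84608) = -1/86/(-84608) = -1/86*(-1/84608) = 1/7276288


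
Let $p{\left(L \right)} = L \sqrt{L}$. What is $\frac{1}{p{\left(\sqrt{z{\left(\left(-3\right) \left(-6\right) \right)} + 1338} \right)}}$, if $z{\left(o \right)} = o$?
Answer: $\frac{\sqrt{2} \sqrt[4]{339}}{1356} \approx 0.0044751$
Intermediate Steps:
$p{\left(L \right)} = L^{\frac{3}{2}}$
$\frac{1}{p{\left(\sqrt{z{\left(\left(-3\right) \left(-6\right) \right)} + 1338} \right)}} = \frac{1}{\left(\sqrt{\left(-3\right) \left(-6\right) + 1338}\right)^{\frac{3}{2}}} = \frac{1}{\left(\sqrt{18 + 1338}\right)^{\frac{3}{2}}} = \frac{1}{\left(\sqrt{1356}\right)^{\frac{3}{2}}} = \frac{1}{\left(2 \sqrt{339}\right)^{\frac{3}{2}}} = \frac{1}{2 \sqrt{2} \cdot 339^{\frac{3}{4}}} = \frac{\sqrt{2} \sqrt[4]{339}}{1356}$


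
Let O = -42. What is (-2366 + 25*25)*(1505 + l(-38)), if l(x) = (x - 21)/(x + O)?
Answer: -209719119/80 ≈ -2.6215e+6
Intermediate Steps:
l(x) = (-21 + x)/(-42 + x) (l(x) = (x - 21)/(x - 42) = (-21 + x)/(-42 + x))
(-2366 + 25*25)*(1505 + l(-38)) = (-2366 + 25*25)*(1505 + (-21 - 38)/(-42 - 38)) = (-2366 + 625)*(1505 - 59/(-80)) = -1741*(1505 - 1/80*(-59)) = -1741*(1505 + 59/80) = -1741*120459/80 = -209719119/80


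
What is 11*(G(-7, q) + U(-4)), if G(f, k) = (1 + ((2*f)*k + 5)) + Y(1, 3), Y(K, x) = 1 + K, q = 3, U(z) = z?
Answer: -418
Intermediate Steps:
G(f, k) = 8 + 2*f*k (G(f, k) = (1 + ((2*f)*k + 5)) + (1 + 1) = (1 + (2*f*k + 5)) + 2 = (1 + (5 + 2*f*k)) + 2 = (6 + 2*f*k) + 2 = 8 + 2*f*k)
11*(G(-7, q) + U(-4)) = 11*((8 + 2*(-7)*3) - 4) = 11*((8 - 42) - 4) = 11*(-34 - 4) = 11*(-38) = -418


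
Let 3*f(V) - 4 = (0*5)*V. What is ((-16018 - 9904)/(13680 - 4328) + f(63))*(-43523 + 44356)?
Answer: -2401301/2004 ≈ -1198.3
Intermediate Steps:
f(V) = 4/3 (f(V) = 4/3 + ((0*5)*V)/3 = 4/3 + (0*V)/3 = 4/3 + (1/3)*0 = 4/3 + 0 = 4/3)
((-16018 - 9904)/(13680 - 4328) + f(63))*(-43523 + 44356) = ((-16018 - 9904)/(13680 - 4328) + 4/3)*(-43523 + 44356) = (-25922/9352 + 4/3)*833 = (-25922*1/9352 + 4/3)*833 = (-12961/4676 + 4/3)*833 = -20179/14028*833 = -2401301/2004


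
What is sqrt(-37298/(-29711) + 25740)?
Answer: sqrt(22722926391418)/29711 ≈ 160.44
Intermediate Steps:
sqrt(-37298/(-29711) + 25740) = sqrt(-37298*(-1/29711) + 25740) = sqrt(37298/29711 + 25740) = sqrt(764798438/29711) = sqrt(22722926391418)/29711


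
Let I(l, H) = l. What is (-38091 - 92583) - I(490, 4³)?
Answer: -131164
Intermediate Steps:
(-38091 - 92583) - I(490, 4³) = (-38091 - 92583) - 1*490 = -130674 - 490 = -131164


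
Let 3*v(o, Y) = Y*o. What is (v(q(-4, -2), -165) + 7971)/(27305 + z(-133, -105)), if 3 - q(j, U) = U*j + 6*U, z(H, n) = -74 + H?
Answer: 3793/13549 ≈ 0.27995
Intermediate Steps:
q(j, U) = 3 - 6*U - U*j (q(j, U) = 3 - (U*j + 6*U) = 3 - (6*U + U*j) = 3 + (-6*U - U*j) = 3 - 6*U - U*j)
v(o, Y) = Y*o/3 (v(o, Y) = (Y*o)/3 = Y*o/3)
(v(q(-4, -2), -165) + 7971)/(27305 + z(-133, -105)) = ((⅓)*(-165)*(3 - 6*(-2) - 1*(-2)*(-4)) + 7971)/(27305 + (-74 - 133)) = ((⅓)*(-165)*(3 + 12 - 8) + 7971)/(27305 - 207) = ((⅓)*(-165)*7 + 7971)/27098 = (-385 + 7971)*(1/27098) = 7586*(1/27098) = 3793/13549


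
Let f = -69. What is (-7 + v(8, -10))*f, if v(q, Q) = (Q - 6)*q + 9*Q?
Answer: 15525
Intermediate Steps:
v(q, Q) = 9*Q + q*(-6 + Q) (v(q, Q) = (-6 + Q)*q + 9*Q = q*(-6 + Q) + 9*Q = 9*Q + q*(-6 + Q))
(-7 + v(8, -10))*f = (-7 + (-6*8 + 9*(-10) - 10*8))*(-69) = (-7 + (-48 - 90 - 80))*(-69) = (-7 - 218)*(-69) = -225*(-69) = 15525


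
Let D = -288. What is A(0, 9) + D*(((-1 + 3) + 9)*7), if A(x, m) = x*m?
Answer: -22176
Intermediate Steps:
A(x, m) = m*x
A(0, 9) + D*(((-1 + 3) + 9)*7) = 9*0 - 288*((-1 + 3) + 9)*7 = 0 - 288*(2 + 9)*7 = 0 - 3168*7 = 0 - 288*77 = 0 - 22176 = -22176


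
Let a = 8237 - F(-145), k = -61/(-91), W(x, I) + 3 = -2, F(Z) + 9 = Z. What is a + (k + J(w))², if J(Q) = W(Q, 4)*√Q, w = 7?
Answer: 70938767/8281 - 610*√7/91 ≈ 8548.7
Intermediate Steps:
F(Z) = -9 + Z
W(x, I) = -5 (W(x, I) = -3 - 2 = -5)
J(Q) = -5*√Q
k = 61/91 (k = -61*(-1/91) = 61/91 ≈ 0.67033)
a = 8391 (a = 8237 - (-9 - 145) = 8237 - 1*(-154) = 8237 + 154 = 8391)
a + (k + J(w))² = 8391 + (61/91 - 5*√7)²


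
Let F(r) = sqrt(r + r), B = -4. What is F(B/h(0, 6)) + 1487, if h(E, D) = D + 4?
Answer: 1487 + 2*I*sqrt(5)/5 ≈ 1487.0 + 0.89443*I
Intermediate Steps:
h(E, D) = 4 + D
F(r) = sqrt(2)*sqrt(r) (F(r) = sqrt(2*r) = sqrt(2)*sqrt(r))
F(B/h(0, 6)) + 1487 = sqrt(2)*sqrt(-4/(4 + 6)) + 1487 = sqrt(2)*sqrt(-4/10) + 1487 = sqrt(2)*sqrt(-4*1/10) + 1487 = sqrt(2)*sqrt(-2/5) + 1487 = sqrt(2)*(I*sqrt(10)/5) + 1487 = 2*I*sqrt(5)/5 + 1487 = 1487 + 2*I*sqrt(5)/5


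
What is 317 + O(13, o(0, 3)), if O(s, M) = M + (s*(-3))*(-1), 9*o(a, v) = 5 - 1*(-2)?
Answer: 3211/9 ≈ 356.78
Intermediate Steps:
o(a, v) = 7/9 (o(a, v) = (5 - 1*(-2))/9 = (5 + 2)/9 = (⅑)*7 = 7/9)
O(s, M) = M + 3*s (O(s, M) = M - 3*s*(-1) = M + 3*s)
317 + O(13, o(0, 3)) = 317 + (7/9 + 3*13) = 317 + (7/9 + 39) = 317 + 358/9 = 3211/9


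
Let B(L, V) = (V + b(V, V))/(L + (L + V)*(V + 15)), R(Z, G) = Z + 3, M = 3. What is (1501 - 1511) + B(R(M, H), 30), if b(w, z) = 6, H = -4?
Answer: -2704/271 ≈ -9.9779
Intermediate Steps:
R(Z, G) = 3 + Z
B(L, V) = (6 + V)/(L + (15 + V)*(L + V)) (B(L, V) = (V + 6)/(L + (L + V)*(V + 15)) = (6 + V)/(L + (L + V)*(15 + V)) = (6 + V)/(L + (15 + V)*(L + V)))
(1501 - 1511) + B(R(M, H), 30) = (1501 - 1511) + (6 + 30)/(30² + 15*30 + 16*(3 + 3) + (3 + 3)*30) = -10 + 36/(900 + 450 + 16*6 + 6*30) = -10 + 36/(900 + 450 + 96 + 180) = -10 + 36/1626 = -10 + (1/1626)*36 = -10 + 6/271 = -2704/271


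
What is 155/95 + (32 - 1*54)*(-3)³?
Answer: 11317/19 ≈ 595.63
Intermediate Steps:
155/95 + (32 - 1*54)*(-3)³ = 155*(1/95) + (32 - 54)*(-27) = 31/19 - 22*(-27) = 31/19 + 594 = 11317/19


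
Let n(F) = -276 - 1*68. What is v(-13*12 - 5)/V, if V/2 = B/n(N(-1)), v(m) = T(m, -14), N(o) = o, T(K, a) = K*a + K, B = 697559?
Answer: -359996/697559 ≈ -0.51608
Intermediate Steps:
T(K, a) = K + K*a
n(F) = -344 (n(F) = -276 - 68 = -344)
v(m) = -13*m (v(m) = m*(1 - 14) = m*(-13) = -13*m)
V = -697559/172 (V = 2*(697559/(-344)) = 2*(697559*(-1/344)) = 2*(-697559/344) = -697559/172 ≈ -4055.6)
v(-13*12 - 5)/V = (-13*(-13*12 - 5))/(-697559/172) = -13*(-156 - 5)*(-172/697559) = -13*(-161)*(-172/697559) = 2093*(-172/697559) = -359996/697559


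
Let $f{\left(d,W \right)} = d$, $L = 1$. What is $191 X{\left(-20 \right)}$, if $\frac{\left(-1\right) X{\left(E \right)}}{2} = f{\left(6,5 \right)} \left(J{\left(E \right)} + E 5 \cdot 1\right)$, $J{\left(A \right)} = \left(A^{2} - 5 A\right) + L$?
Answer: $-919092$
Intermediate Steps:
$J{\left(A \right)} = 1 + A^{2} - 5 A$ ($J{\left(A \right)} = \left(A^{2} - 5 A\right) + 1 = 1 + A^{2} - 5 A$)
$X{\left(E \right)} = -12 - 12 E^{2}$ ($X{\left(E \right)} = - 2 \cdot 6 \left(\left(1 + E^{2} - 5 E\right) + E 5 \cdot 1\right) = - 2 \cdot 6 \left(\left(1 + E^{2} - 5 E\right) + 5 E 1\right) = - 2 \cdot 6 \left(\left(1 + E^{2} - 5 E\right) + 5 E\right) = - 2 \cdot 6 \left(1 + E^{2}\right) = - 2 \left(6 + 6 E^{2}\right) = -12 - 12 E^{2}$)
$191 X{\left(-20 \right)} = 191 \left(-12 - 12 \left(-20\right)^{2}\right) = 191 \left(-12 - 4800\right) = 191 \left(-4812\right) = -919092$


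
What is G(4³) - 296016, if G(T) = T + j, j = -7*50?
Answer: -296302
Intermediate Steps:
j = -350
G(T) = -350 + T (G(T) = T - 350 = -350 + T)
G(4³) - 296016 = (-350 + 4³) - 296016 = (-350 + 64) - 296016 = -286 - 296016 = -296302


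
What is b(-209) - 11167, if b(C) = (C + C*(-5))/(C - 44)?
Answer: -256917/23 ≈ -11170.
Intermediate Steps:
b(C) = -4*C/(-44 + C) (b(C) = (C - 5*C)/(-44 + C) = (-4*C)/(-44 + C) = -4*C/(-44 + C))
b(-209) - 11167 = -4*(-209)/(-44 - 209) - 11167 = -4*(-209)/(-253) - 11167 = -4*(-209)*(-1/253) - 11167 = -76/23 - 11167 = -256917/23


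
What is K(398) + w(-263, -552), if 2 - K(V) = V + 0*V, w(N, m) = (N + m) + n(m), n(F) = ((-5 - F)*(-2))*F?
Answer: 602677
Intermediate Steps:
n(F) = F*(10 + 2*F) (n(F) = (10 + 2*F)*F = F*(10 + 2*F))
w(N, m) = N + m + 2*m*(5 + m) (w(N, m) = (N + m) + 2*m*(5 + m) = N + m + 2*m*(5 + m))
K(V) = 2 - V (K(V) = 2 - (V + 0*V) = 2 - (V + 0) = 2 - V)
K(398) + w(-263, -552) = (2 - 1*398) + (-263 - 552 + 2*(-552)*(5 - 552)) = (2 - 398) + (-263 - 552 + 2*(-552)*(-547)) = -396 + (-263 - 552 + 603888) = -396 + 603073 = 602677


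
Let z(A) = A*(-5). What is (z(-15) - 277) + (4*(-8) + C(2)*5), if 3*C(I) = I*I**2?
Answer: -662/3 ≈ -220.67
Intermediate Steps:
C(I) = I**3/3 (C(I) = (I*I**2)/3 = I**3/3)
z(A) = -5*A
(z(-15) - 277) + (4*(-8) + C(2)*5) = (-5*(-15) - 277) + (4*(-8) + ((1/3)*2**3)*5) = (75 - 277) + (-32 + ((1/3)*8)*5) = -202 + (-32 + (8/3)*5) = -202 + (-32 + 40/3) = -202 - 56/3 = -662/3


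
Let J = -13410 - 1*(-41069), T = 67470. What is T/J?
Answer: 67470/27659 ≈ 2.4394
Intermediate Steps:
J = 27659 (J = -13410 + 41069 = 27659)
T/J = 67470/27659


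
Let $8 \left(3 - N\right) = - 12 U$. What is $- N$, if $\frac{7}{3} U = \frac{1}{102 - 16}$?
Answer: $- \frac{3621}{1204} \approx -3.0075$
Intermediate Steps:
$U = \frac{3}{602}$ ($U = \frac{3}{7 \left(102 - 16\right)} = \frac{3}{7 \cdot 86} = \frac{3}{7} \cdot \frac{1}{86} = \frac{3}{602} \approx 0.0049834$)
$N = \frac{3621}{1204}$ ($N = 3 - \frac{\left(-12\right) \frac{3}{602}}{8} = 3 - - \frac{9}{1204} = 3 + \frac{9}{1204} = \frac{3621}{1204} \approx 3.0075$)
$- N = \left(-1\right) \frac{3621}{1204} = - \frac{3621}{1204}$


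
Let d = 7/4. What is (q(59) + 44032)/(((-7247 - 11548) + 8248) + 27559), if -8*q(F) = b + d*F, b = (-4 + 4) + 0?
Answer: 1408611/544384 ≈ 2.5875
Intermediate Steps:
b = 0 (b = 0 + 0 = 0)
d = 7/4 (d = 7*(¼) = 7/4 ≈ 1.7500)
q(F) = -7*F/32 (q(F) = -(0 + 7*F/4)/8 = -7*F/32)
(q(59) + 44032)/(((-7247 - 11548) + 8248) + 27559) = (-7/32*59 + 44032)/(((-7247 - 11548) + 8248) + 27559) = (-413/32 + 44032)/((-18795 + 8248) + 27559) = 1408611/(32*(-10547 + 27559)) = (1408611/32)/17012 = (1408611/32)*(1/17012) = 1408611/544384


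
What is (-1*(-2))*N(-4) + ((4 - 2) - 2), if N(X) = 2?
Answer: 4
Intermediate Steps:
(-1*(-2))*N(-4) + ((4 - 2) - 2) = -1*(-2)*2 + ((4 - 2) - 2) = 2*2 + (2 - 2) = 4 + 0 = 4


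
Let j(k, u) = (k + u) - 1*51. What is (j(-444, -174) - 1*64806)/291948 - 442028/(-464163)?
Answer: 32886039373/45170486508 ≈ 0.72804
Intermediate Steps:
j(k, u) = -51 + k + u (j(k, u) = (k + u) - 51 = -51 + k + u)
(j(-444, -174) - 1*64806)/291948 - 442028/(-464163) = ((-51 - 444 - 174) - 1*64806)/291948 - 442028/(-464163) = (-669 - 64806)*(1/291948) - 442028*(-1/464163) = -65475*1/291948 + 442028/464163 = -21825/97316 + 442028/464163 = 32886039373/45170486508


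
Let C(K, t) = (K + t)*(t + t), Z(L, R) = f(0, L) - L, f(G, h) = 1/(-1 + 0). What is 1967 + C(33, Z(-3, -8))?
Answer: 2107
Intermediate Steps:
f(G, h) = -1 (f(G, h) = 1/(-1) = -1)
Z(L, R) = -1 - L
C(K, t) = 2*t*(K + t) (C(K, t) = (K + t)*(2*t) = 2*t*(K + t))
1967 + C(33, Z(-3, -8)) = 1967 + 2*(-1 - 1*(-3))*(33 + (-1 - 1*(-3))) = 1967 + 2*(-1 + 3)*(33 + (-1 + 3)) = 1967 + 2*2*(33 + 2) = 1967 + 2*2*35 = 1967 + 140 = 2107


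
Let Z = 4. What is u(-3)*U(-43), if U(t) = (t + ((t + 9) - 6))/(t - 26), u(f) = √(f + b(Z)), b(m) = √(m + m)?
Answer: 83*√(-3 + 2*√2)/69 ≈ 0.49826*I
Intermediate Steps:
b(m) = √2*√m (b(m) = √(2*m) = √2*√m)
u(f) = √(f + 2*√2) (u(f) = √(f + √2*√4) = √(f + √2*2) = √(f + 2*√2))
U(t) = (3 + 2*t)/(-26 + t) (U(t) = (t + ((9 + t) - 6))/(-26 + t) = (t + (3 + t))/(-26 + t) = (3 + 2*t)/(-26 + t))
u(-3)*U(-43) = √(-3 + 2*√2)*((3 + 2*(-43))/(-26 - 43)) = √(-3 + 2*√2)*((3 - 86)/(-69)) = √(-3 + 2*√2)*(-1/69*(-83)) = √(-3 + 2*√2)*(83/69) = 83*√(-3 + 2*√2)/69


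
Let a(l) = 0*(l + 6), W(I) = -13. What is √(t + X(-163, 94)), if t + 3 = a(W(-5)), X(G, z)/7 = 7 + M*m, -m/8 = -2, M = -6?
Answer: I*√626 ≈ 25.02*I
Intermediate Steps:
m = 16 (m = -8*(-2) = 16)
X(G, z) = -623 (X(G, z) = 7*(7 - 6*16) = 7*(7 - 96) = 7*(-89) = -623)
a(l) = 0 (a(l) = 0*(6 + l) = 0)
t = -3 (t = -3 + 0 = -3)
√(t + X(-163, 94)) = √(-3 - 623) = √(-626) = I*√626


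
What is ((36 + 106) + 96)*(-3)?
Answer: -714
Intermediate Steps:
((36 + 106) + 96)*(-3) = (142 + 96)*(-3) = 238*(-3) = -714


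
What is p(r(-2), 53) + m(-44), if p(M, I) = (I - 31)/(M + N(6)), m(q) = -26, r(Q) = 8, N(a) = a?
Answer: -171/7 ≈ -24.429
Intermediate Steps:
p(M, I) = (-31 + I)/(6 + M) (p(M, I) = (I - 31)/(M + 6) = (-31 + I)/(6 + M))
p(r(-2), 53) + m(-44) = (-31 + 53)/(6 + 8) - 26 = 22/14 - 26 = (1/14)*22 - 26 = 11/7 - 26 = -171/7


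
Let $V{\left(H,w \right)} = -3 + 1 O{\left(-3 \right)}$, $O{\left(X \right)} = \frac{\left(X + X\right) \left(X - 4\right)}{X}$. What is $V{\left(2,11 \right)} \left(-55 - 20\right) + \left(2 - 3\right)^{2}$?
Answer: $1276$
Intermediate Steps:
$O{\left(X \right)} = -8 + 2 X$ ($O{\left(X \right)} = \frac{2 X \left(-4 + X\right)}{X} = -8 + 2 X$)
$V{\left(H,w \right)} = -17$ ($V{\left(H,w \right)} = -3 + 1 \left(-8 + 2 \left(-3\right)\right) = -3 + 1 \left(-8 - 6\right) = -3 + 1 \left(-14\right) = -3 - 14 = -17$)
$V{\left(2,11 \right)} \left(-55 - 20\right) + \left(2 - 3\right)^{2} = - 17 \left(-55 - 20\right) + \left(2 - 3\right)^{2} = \left(-17\right) \left(-75\right) + \left(-1\right)^{2} = 1275 + 1 = 1276$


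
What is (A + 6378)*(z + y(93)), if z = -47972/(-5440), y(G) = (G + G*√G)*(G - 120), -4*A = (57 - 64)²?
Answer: -86649748721/5440 - 63937593*√93/4 ≈ -1.7008e+8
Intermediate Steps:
A = -49/4 (A = -(57 - 64)²/4 = -¼*(-7)² = -¼*49 = -49/4 ≈ -12.250)
y(G) = (-120 + G)*(G + G^(3/2)) (y(G) = (G + G^(3/2))*(-120 + G) = (-120 + G)*(G + G^(3/2)))
z = 11993/1360 (z = -47972*(-1/5440) = 11993/1360 ≈ 8.8184)
(A + 6378)*(z + y(93)) = (-49/4 + 6378)*(11993/1360 + (93² + 93^(5/2) - 120*93 - 11160*√93)) = 25463*(11993/1360 + (8649 + 8649*√93 - 11160 - 11160*√93))/4 = 25463*(11993/1360 + (-2511 - 2511*√93))/4 = 25463*(-3402967/1360 - 2511*√93)/4 = -86649748721/5440 - 63937593*√93/4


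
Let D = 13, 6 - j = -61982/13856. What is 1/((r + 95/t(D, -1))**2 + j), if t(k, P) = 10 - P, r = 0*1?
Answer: 838288/71304839 ≈ 0.011756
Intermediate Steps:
j = 72559/6928 (j = 6 - (-61982)/13856 = 6 - 1*(-30991/6928) = 6 + 30991/6928 = 72559/6928 ≈ 10.473)
r = 0
1/((r + 95/t(D, -1))**2 + j) = 1/((0 + 95/(10 - 1*(-1)))**2 + 72559/6928) = 1/((0 + 95/(10 + 1))**2 + 72559/6928) = 1/((0 + 95/11)**2 + 72559/6928) = 1/((95/11)**2 + 72559/6928) = 1/(9025/121 + 72559/6928) = 1/(71304839/838288) = 838288/71304839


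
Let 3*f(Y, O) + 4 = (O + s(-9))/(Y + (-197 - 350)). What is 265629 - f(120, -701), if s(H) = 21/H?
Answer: 1020815261/3843 ≈ 2.6563e+5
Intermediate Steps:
f(Y, O) = -4/3 + (-7/3 + O)/(3*(-547 + Y)) (f(Y, O) = -4/3 + ((O + 21/(-9))/(Y + (-197 - 350)))/3 = -4/3 + ((O + 21*(-⅑))/(Y - 547))/3 = -4/3 + ((O - 7/3)/(-547 + Y))/3 = -4/3 + ((-7/3 + O)/(-547 + Y))/3 = -4/3 + (-7/3 + O)/(3*(-547 + Y)))
265629 - f(120, -701) = 265629 - (6557 - 12*120 + 3*(-701))/(9*(-547 + 120)) = 265629 - (6557 - 1440 - 2103)/(9*(-427)) = 265629 - (-1)*3014/(9*427) = 265629 - 1*(-3014/3843) = 265629 + 3014/3843 = 1020815261/3843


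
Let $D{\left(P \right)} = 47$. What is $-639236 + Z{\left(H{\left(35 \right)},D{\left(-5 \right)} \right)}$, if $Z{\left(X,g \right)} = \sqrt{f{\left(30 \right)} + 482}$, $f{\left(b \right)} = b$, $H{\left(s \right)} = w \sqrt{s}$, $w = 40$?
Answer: $-639236 + 16 \sqrt{2} \approx -6.3921 \cdot 10^{5}$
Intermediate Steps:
$H{\left(s \right)} = 40 \sqrt{s}$
$Z{\left(X,g \right)} = 16 \sqrt{2}$ ($Z{\left(X,g \right)} = \sqrt{30 + 482} = \sqrt{512} = 16 \sqrt{2}$)
$-639236 + Z{\left(H{\left(35 \right)},D{\left(-5 \right)} \right)} = -639236 + 16 \sqrt{2}$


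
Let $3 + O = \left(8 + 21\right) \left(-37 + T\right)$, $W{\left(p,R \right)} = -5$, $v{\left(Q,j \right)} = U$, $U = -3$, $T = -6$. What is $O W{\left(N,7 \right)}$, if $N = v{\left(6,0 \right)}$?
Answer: $6250$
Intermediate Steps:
$v{\left(Q,j \right)} = -3$
$N = -3$
$O = -1250$ ($O = -3 + \left(8 + 21\right) \left(-37 - 6\right) = -3 + 29 \left(-43\right) = -3 - 1247 = -1250$)
$O W{\left(N,7 \right)} = \left(-1250\right) \left(-5\right) = 6250$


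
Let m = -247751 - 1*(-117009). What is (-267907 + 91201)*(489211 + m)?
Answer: -63343623114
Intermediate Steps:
m = -130742 (m = -247751 + 117009 = -130742)
(-267907 + 91201)*(489211 + m) = (-267907 + 91201)*(489211 - 130742) = -176706*358469 = -63343623114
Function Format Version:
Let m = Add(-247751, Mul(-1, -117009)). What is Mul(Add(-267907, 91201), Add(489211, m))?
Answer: -63343623114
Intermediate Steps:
m = -130742 (m = Add(-247751, 117009) = -130742)
Mul(Add(-267907, 91201), Add(489211, m)) = Mul(Add(-267907, 91201), Add(489211, -130742)) = Mul(-176706, 358469) = -63343623114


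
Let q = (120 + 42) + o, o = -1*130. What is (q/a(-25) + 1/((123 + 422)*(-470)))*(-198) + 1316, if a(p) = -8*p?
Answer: 164489383/128075 ≈ 1284.3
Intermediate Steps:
o = -130
q = 32 (q = (120 + 42) - 130 = 162 - 130 = 32)
(q/a(-25) + 1/((123 + 422)*(-470)))*(-198) + 1316 = (32/((-8*(-25))) + 1/((123 + 422)*(-470)))*(-198) + 1316 = (32/200 - 1/470/545)*(-198) + 1316 = (32*(1/200) + (1/545)*(-1/470))*(-198) + 1316 = (4/25 - 1/256150)*(-198) + 1316 = (40983/256150)*(-198) + 1316 = -4057317/128075 + 1316 = 164489383/128075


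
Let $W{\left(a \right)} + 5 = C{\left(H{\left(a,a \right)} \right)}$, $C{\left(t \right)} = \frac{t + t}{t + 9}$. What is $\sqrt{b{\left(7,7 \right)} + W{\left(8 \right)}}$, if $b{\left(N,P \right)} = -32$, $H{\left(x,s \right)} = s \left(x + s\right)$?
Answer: $\frac{i \sqrt{659381}}{137} \approx 5.9272 i$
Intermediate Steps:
$H{\left(x,s \right)} = s \left(s + x\right)$
$C{\left(t \right)} = \frac{2 t}{9 + t}$
$W{\left(a \right)} = -5 + \frac{4 a^{2}}{9 + 2 a^{2}}$ ($W{\left(a \right)} = -5 + \frac{2 a \left(a + a\right)}{9 + a \left(a + a\right)} = -5 + \frac{2 a 2 a}{9 + a 2 a} = -5 + \frac{2 \cdot 2 a^{2}}{9 + 2 a^{2}} = -5 + \frac{4 a^{2}}{9 + 2 a^{2}}$)
$\sqrt{b{\left(7,7 \right)} + W{\left(8 \right)}} = \sqrt{-32 + \frac{3 \left(-15 - 2 \cdot 8^{2}\right)}{9 + 2 \cdot 8^{2}}} = \sqrt{-32 + \frac{3 \left(-15 - 128\right)}{9 + 2 \cdot 64}} = \sqrt{-32 + \frac{3 \left(-15 - 128\right)}{9 + 128}} = \sqrt{-32 + 3 \cdot \frac{1}{137} \left(-143\right)} = \sqrt{-32 - \frac{429}{137}} = \sqrt{- \frac{4813}{137}} = \frac{i \sqrt{659381}}{137}$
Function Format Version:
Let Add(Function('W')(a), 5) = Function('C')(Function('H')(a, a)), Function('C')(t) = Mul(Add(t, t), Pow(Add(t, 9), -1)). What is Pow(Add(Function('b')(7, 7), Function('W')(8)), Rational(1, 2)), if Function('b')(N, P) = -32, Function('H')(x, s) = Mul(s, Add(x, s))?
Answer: Mul(Rational(1, 137), I, Pow(659381, Rational(1, 2))) ≈ Mul(5.9272, I)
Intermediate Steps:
Function('H')(x, s) = Mul(s, Add(s, x))
Function('C')(t) = Mul(2, t, Pow(Add(9, t), -1)) (Function('C')(t) = Mul(Mul(2, t), Pow(Add(9, t), -1)) = Mul(2, t, Pow(Add(9, t), -1)))
Function('W')(a) = Add(-5, Mul(4, Pow(a, 2), Pow(Add(9, Mul(2, Pow(a, 2))), -1))) (Function('W')(a) = Add(-5, Mul(2, Mul(a, Add(a, a)), Pow(Add(9, Mul(a, Add(a, a))), -1))) = Add(-5, Mul(2, Mul(a, Mul(2, a)), Pow(Add(9, Mul(a, Mul(2, a))), -1))) = Add(-5, Mul(2, Mul(2, Pow(a, 2)), Pow(Add(9, Mul(2, Pow(a, 2))), -1))) = Add(-5, Mul(4, Pow(a, 2), Pow(Add(9, Mul(2, Pow(a, 2))), -1))))
Pow(Add(Function('b')(7, 7), Function('W')(8)), Rational(1, 2)) = Pow(Add(-32, Mul(3, Pow(Add(9, Mul(2, Pow(8, 2))), -1), Add(-15, Mul(-2, Pow(8, 2))))), Rational(1, 2)) = Pow(Add(-32, Mul(3, Pow(Add(9, Mul(2, 64)), -1), Add(-15, Mul(-2, 64)))), Rational(1, 2)) = Pow(Add(-32, Mul(3, Pow(Add(9, 128), -1), Add(-15, -128))), Rational(1, 2)) = Pow(Add(-32, Mul(3, Pow(137, -1), -143)), Rational(1, 2)) = Pow(Add(-32, Mul(3, Rational(1, 137), -143)), Rational(1, 2)) = Pow(Add(-32, Rational(-429, 137)), Rational(1, 2)) = Pow(Rational(-4813, 137), Rational(1, 2)) = Mul(Rational(1, 137), I, Pow(659381, Rational(1, 2)))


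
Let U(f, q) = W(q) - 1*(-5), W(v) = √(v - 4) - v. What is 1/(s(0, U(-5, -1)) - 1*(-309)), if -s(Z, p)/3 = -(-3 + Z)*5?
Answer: 1/264 ≈ 0.0037879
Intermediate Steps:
W(v) = √(-4 + v) - v
U(f, q) = 5 + √(-4 + q) - q (U(f, q) = (√(-4 + q) - q) - 1*(-5) = (√(-4 + q) - q) + 5 = 5 + √(-4 + q) - q)
s(Z, p) = -45 + 15*Z (s(Z, p) = -3*(-(-3 + Z))*5 = -3*(3 - Z)*5 = -3*(15 - 5*Z) = -45 + 15*Z)
1/(s(0, U(-5, -1)) - 1*(-309)) = 1/((-45 + 15*0) - 1*(-309)) = 1/((-45 + 0) + 309) = 1/(-45 + 309) = 1/264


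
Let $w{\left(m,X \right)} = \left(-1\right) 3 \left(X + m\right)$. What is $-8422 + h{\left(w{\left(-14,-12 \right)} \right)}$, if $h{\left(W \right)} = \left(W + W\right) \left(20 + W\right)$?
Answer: $6866$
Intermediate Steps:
$w{\left(m,X \right)} = - 3 X - 3 m$ ($w{\left(m,X \right)} = - 3 \left(X + m\right) = - 3 X - 3 m$)
$h{\left(W \right)} = 2 W \left(20 + W\right)$
$-8422 + h{\left(w{\left(-14,-12 \right)} \right)} = -8422 + 2 \left(\left(-3\right) \left(-12\right) - -42\right) \left(20 - -78\right) = -8422 + 2 \left(36 + 42\right) \left(20 + \left(36 + 42\right)\right) = -8422 + 2 \cdot 78 \left(20 + 78\right) = -8422 + 2 \cdot 78 \cdot 98 = -8422 + 15288 = 6866$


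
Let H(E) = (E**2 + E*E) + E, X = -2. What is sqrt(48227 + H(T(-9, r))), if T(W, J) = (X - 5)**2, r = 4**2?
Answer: sqrt(53078) ≈ 230.39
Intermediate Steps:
r = 16
T(W, J) = 49 (T(W, J) = (-2 - 5)**2 = (-7)**2 = 49)
H(E) = E + 2*E**2 (H(E) = (E**2 + E**2) + E = 2*E**2 + E = E + 2*E**2)
sqrt(48227 + H(T(-9, r))) = sqrt(48227 + 49*(1 + 2*49)) = sqrt(48227 + 49*(1 + 98)) = sqrt(48227 + 49*99) = sqrt(48227 + 4851) = sqrt(53078)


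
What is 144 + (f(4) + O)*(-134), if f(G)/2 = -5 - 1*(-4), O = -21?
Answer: 3226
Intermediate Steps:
f(G) = -2 (f(G) = 2*(-5 - 1*(-4)) = 2*(-5 + 4) = 2*(-1) = -2)
144 + (f(4) + O)*(-134) = 144 + (-2 - 21)*(-134) = 144 - 23*(-134) = 144 + 3082 = 3226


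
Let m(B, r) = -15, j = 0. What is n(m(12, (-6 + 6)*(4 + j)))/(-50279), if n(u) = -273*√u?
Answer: 273*I*√15/50279 ≈ 0.021029*I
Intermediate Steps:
n(m(12, (-6 + 6)*(4 + j)))/(-50279) = -273*I*√15/(-50279) = -273*I*√15*(-1/50279) = 273*I*√15/50279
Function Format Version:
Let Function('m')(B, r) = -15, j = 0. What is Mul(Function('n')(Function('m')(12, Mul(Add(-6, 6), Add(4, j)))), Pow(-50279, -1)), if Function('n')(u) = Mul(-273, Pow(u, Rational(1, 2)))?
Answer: Mul(Rational(273, 50279), I, Pow(15, Rational(1, 2))) ≈ Mul(0.021029, I)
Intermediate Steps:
Mul(Function('n')(Function('m')(12, Mul(Add(-6, 6), Add(4, j)))), Pow(-50279, -1)) = Mul(Mul(-273, Pow(-15, Rational(1, 2))), Pow(-50279, -1)) = Mul(Mul(-273, Mul(I, Pow(15, Rational(1, 2)))), Rational(-1, 50279)) = Mul(Mul(-273, I, Pow(15, Rational(1, 2))), Rational(-1, 50279)) = Mul(Rational(273, 50279), I, Pow(15, Rational(1, 2)))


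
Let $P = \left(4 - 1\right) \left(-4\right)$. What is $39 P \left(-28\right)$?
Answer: $13104$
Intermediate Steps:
$P = -12$ ($P = 3 \left(-4\right) = -12$)
$39 P \left(-28\right) = 39 \left(-12\right) \left(-28\right) = \left(-468\right) \left(-28\right) = 13104$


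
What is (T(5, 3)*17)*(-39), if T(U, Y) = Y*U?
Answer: -9945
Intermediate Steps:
T(U, Y) = U*Y
(T(5, 3)*17)*(-39) = ((5*3)*17)*(-39) = (15*17)*(-39) = 255*(-39) = -9945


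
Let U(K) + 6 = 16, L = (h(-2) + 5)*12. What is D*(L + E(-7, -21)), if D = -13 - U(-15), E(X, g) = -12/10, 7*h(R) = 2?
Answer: -50094/35 ≈ -1431.3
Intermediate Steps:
h(R) = 2/7 (h(R) = (1/7)*2 = 2/7)
E(X, g) = -6/5 (E(X, g) = -12*1/10 = -6/5)
L = 444/7 (L = (2/7 + 5)*12 = (37/7)*12 = 444/7 ≈ 63.429)
U(K) = 10 (U(K) = -6 + 16 = 10)
D = -23 (D = -13 - 1*10 = -13 - 10 = -23)
D*(L + E(-7, -21)) = -23*(444/7 - 6/5) = -23*2178/35 = -50094/35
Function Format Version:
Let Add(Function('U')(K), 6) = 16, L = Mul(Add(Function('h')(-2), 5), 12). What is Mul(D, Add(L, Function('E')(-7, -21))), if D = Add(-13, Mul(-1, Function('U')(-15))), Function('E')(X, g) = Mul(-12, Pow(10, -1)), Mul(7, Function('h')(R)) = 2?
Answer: Rational(-50094, 35) ≈ -1431.3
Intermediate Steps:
Function('h')(R) = Rational(2, 7) (Function('h')(R) = Mul(Rational(1, 7), 2) = Rational(2, 7))
Function('E')(X, g) = Rational(-6, 5) (Function('E')(X, g) = Mul(-12, Rational(1, 10)) = Rational(-6, 5))
L = Rational(444, 7) (L = Mul(Add(Rational(2, 7), 5), 12) = Mul(Rational(37, 7), 12) = Rational(444, 7) ≈ 63.429)
Function('U')(K) = 10 (Function('U')(K) = Add(-6, 16) = 10)
D = -23 (D = Add(-13, Mul(-1, 10)) = Add(-13, -10) = -23)
Mul(D, Add(L, Function('E')(-7, -21))) = Mul(-23, Add(Rational(444, 7), Rational(-6, 5))) = Mul(-23, Rational(2178, 35)) = Rational(-50094, 35)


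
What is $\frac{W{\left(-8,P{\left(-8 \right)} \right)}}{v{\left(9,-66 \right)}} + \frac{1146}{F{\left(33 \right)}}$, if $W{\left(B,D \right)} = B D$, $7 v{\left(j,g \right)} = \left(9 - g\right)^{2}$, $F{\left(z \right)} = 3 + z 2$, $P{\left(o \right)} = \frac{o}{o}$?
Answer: $\frac{2147462}{129375} \approx 16.599$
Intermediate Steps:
$P{\left(o \right)} = 1$
$F{\left(z \right)} = 3 + 2 z$
$v{\left(j,g \right)} = \frac{\left(9 - g\right)^{2}}{7}$
$\frac{W{\left(-8,P{\left(-8 \right)} \right)}}{v{\left(9,-66 \right)}} + \frac{1146}{F{\left(33 \right)}} = \frac{\left(-8\right) 1}{\frac{1}{7} \left(-9 - 66\right)^{2}} + \frac{1146}{3 + 2 \cdot 33} = - \frac{8}{\frac{1}{7} \left(-75\right)^{2}} + \frac{1146}{3 + 66} = - \frac{8}{\frac{1}{7} \cdot 5625} + \frac{1146}{69} = - \frac{8}{\frac{5625}{7}} + 1146 \cdot \frac{1}{69} = \left(-8\right) \frac{7}{5625} + \frac{382}{23} = - \frac{56}{5625} + \frac{382}{23} = \frac{2147462}{129375}$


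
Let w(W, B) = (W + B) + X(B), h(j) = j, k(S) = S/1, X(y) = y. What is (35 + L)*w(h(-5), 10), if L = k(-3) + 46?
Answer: 1170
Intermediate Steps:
k(S) = S (k(S) = S*1 = S)
L = 43 (L = -3 + 46 = 43)
w(W, B) = W + 2*B (w(W, B) = (W + B) + B = (B + W) + B = W + 2*B)
(35 + L)*w(h(-5), 10) = (35 + 43)*(-5 + 2*10) = 78*(-5 + 20) = 78*15 = 1170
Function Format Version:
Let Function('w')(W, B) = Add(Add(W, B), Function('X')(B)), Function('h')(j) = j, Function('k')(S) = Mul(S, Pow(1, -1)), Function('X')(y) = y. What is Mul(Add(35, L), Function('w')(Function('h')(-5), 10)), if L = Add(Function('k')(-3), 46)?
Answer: 1170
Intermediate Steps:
Function('k')(S) = S (Function('k')(S) = Mul(S, 1) = S)
L = 43 (L = Add(-3, 46) = 43)
Function('w')(W, B) = Add(W, Mul(2, B)) (Function('w')(W, B) = Add(Add(W, B), B) = Add(Add(B, W), B) = Add(W, Mul(2, B)))
Mul(Add(35, L), Function('w')(Function('h')(-5), 10)) = Mul(Add(35, 43), Add(-5, Mul(2, 10))) = Mul(78, Add(-5, 20)) = Mul(78, 15) = 1170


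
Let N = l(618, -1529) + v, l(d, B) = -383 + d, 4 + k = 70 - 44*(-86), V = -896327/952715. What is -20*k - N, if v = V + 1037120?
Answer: -1061661827498/952715 ≈ -1.1144e+6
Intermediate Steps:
V = -896327/952715 (V = -896327*1/952715 = -896327/952715 ≈ -0.94081)
k = 3850 (k = -4 + (70 - 44*(-86)) = -4 + (70 + 3784) = -4 + 3854 = 3850)
v = 988078884473/952715 (v = -896327/952715 + 1037120 = 988078884473/952715 ≈ 1.0371e+6)
N = 988302772498/952715 (N = (-383 + 618) + 988078884473/952715 = 235 + 988078884473/952715 = 988302772498/952715 ≈ 1.0374e+6)
-20*k - N = -20*3850 - 1*988302772498/952715 = -77000 - 988302772498/952715 = -1061661827498/952715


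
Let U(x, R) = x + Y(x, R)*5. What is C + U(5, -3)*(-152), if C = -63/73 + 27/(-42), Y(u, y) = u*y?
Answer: 10872541/1022 ≈ 10639.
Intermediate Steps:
U(x, R) = x + 5*R*x (U(x, R) = x + (x*R)*5 = x + (R*x)*5 = x + 5*R*x)
C = -1539/1022 (C = -63*1/73 + 27*(-1/42) = -63/73 - 9/14 = -1539/1022 ≈ -1.5059)
C + U(5, -3)*(-152) = -1539/1022 + (5*(1 + 5*(-3)))*(-152) = -1539/1022 + (5*(1 - 15))*(-152) = -1539/1022 + (5*(-14))*(-152) = -1539/1022 - 70*(-152) = -1539/1022 + 10640 = 10872541/1022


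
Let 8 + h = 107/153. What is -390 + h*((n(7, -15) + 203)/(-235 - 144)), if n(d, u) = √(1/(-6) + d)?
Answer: -22388179/57987 + 1117*√246/347922 ≈ -386.04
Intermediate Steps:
h = -1117/153 (h = -8 + 107/153 = -1117/153 ≈ -7.3007)
n(d, u) = √(-⅙ + d)
-390 + h*((n(7, -15) + 203)/(-235 - 144)) = -390 - 1117*(√(-6 + 36*7)/6 + 203)/(153*(-235 - 144)) = -390 - 1117*(√(-6 + 252)/6 + 203)/(153*(-379)) = -390 - 1117*(√246/6 + 203)*(-1)/(153*379) = -390 - 1117*(203 + √246/6)*(-1)/(153*379) = -390 - 1117*(-203/379 - √246/2274)/153 = -390 + (226751/57987 + 1117*√246/347922) = -22388179/57987 + 1117*√246/347922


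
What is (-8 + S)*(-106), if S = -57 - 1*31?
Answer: 10176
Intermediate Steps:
S = -88 (S = -57 - 31 = -88)
(-8 + S)*(-106) = (-8 - 88)*(-106) = -96*(-106) = 10176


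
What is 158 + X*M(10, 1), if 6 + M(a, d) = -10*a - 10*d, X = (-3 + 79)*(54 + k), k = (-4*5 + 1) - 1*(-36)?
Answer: -625778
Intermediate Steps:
k = 17 (k = (-20 + 1) + 36 = -19 + 36 = 17)
X = 5396 (X = (-3 + 79)*(54 + 17) = 76*71 = 5396)
M(a, d) = -6 - 10*a - 10*d (M(a, d) = -6 + (-10*a - 10*d) = -6 - 10*a - 10*d)
158 + X*M(10, 1) = 158 + 5396*(-6 - 10*10 - 10*1) = 158 + 5396*(-6 - 100 - 10) = 158 + 5396*(-116) = 158 - 625936 = -625778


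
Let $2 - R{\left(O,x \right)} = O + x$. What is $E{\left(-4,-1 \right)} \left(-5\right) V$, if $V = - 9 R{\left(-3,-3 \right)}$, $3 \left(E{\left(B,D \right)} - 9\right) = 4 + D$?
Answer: $3600$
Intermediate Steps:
$E{\left(B,D \right)} = \frac{31}{3} + \frac{D}{3}$ ($E{\left(B,D \right)} = 9 + \frac{4 + D}{3} = 9 + \left(\frac{4}{3} + \frac{D}{3}\right) = \frac{31}{3} + \frac{D}{3}$)
$R{\left(O,x \right)} = 2 - O - x$ ($R{\left(O,x \right)} = 2 - \left(O + x\right) = 2 - O - x$)
$V = -72$ ($V = - 9 \left(2 - -3 - -3\right) = - 9 \left(2 + 3 + 3\right) = \left(-9\right) 8 = -72$)
$E{\left(-4,-1 \right)} \left(-5\right) V = \left(\frac{31}{3} + \frac{1}{3} \left(-1\right)\right) \left(-5\right) \left(-72\right) = \left(\frac{31}{3} - \frac{1}{3}\right) \left(-5\right) \left(-72\right) = 10 \left(-5\right) \left(-72\right) = \left(-50\right) \left(-72\right) = 3600$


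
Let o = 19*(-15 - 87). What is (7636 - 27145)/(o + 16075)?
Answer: -19509/14137 ≈ -1.3800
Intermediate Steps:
o = -1938 (o = 19*(-102) = -1938)
(7636 - 27145)/(o + 16075) = (7636 - 27145)/(-1938 + 16075) = -19509/14137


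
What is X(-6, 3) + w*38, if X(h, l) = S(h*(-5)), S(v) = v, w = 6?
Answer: 258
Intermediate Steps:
X(h, l) = -5*h (X(h, l) = h*(-5) = -5*h)
X(-6, 3) + w*38 = -5*(-6) + 6*38 = 30 + 228 = 258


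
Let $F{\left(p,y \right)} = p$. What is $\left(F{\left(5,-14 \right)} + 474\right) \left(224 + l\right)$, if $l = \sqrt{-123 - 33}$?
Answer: $107296 + 958 i \sqrt{39} \approx 1.073 \cdot 10^{5} + 5982.7 i$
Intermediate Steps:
$l = 2 i \sqrt{39}$ ($l = \sqrt{-156} = 2 i \sqrt{39} \approx 12.49 i$)
$\left(F{\left(5,-14 \right)} + 474\right) \left(224 + l\right) = \left(5 + 474\right) \left(224 + 2 i \sqrt{39}\right) = 479 \left(224 + 2 i \sqrt{39}\right) = 107296 + 958 i \sqrt{39}$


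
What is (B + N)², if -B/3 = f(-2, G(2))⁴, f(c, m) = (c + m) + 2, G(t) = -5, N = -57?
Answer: 3732624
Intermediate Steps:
f(c, m) = 2 + c + m
B = -1875 (B = -3*(2 - 2 - 5)⁴ = -3*(-5)⁴ = -3*625 = -1875)
(B + N)² = (-1875 - 57)² = (-1932)² = 3732624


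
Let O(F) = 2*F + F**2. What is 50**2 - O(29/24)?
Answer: 1437767/576 ≈ 2496.1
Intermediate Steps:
O(F) = F**2 + 2*F
50**2 - O(29/24) = 50**2 - 29/24*(2 + 29/24) = 2500 - 29*(1/24)*(2 + 29*(1/24)) = 2500 - 29*(2 + 29/24)/24 = 2500 - 29*77/(24*24) = 2500 - 1*2233/576 = 2500 - 2233/576 = 1437767/576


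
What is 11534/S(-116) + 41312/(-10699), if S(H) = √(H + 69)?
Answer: -41312/10699 - 11534*I*√47/47 ≈ -3.8613 - 1682.4*I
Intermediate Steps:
S(H) = √(69 + H)
11534/S(-116) + 41312/(-10699) = 11534/(√(69 - 116)) + 41312/(-10699) = 11534/(√(-47)) + 41312*(-1/10699) = 11534/((I*√47)) - 41312/10699 = 11534*(-I*√47/47) - 41312/10699 = -11534*I*√47/47 - 41312/10699 = -41312/10699 - 11534*I*√47/47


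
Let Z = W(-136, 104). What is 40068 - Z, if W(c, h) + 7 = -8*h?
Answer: 40907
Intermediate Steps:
W(c, h) = -7 - 8*h
Z = -839 (Z = -7 - 8*104 = -7 - 832 = -839)
40068 - Z = 40068 - 1*(-839) = 40068 + 839 = 40907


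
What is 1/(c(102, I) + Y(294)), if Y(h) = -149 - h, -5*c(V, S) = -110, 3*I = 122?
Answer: -1/421 ≈ -0.0023753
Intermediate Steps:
I = 122/3 (I = (1/3)*122 = 122/3 ≈ 40.667)
c(V, S) = 22 (c(V, S) = -1/5*(-110) = 22)
1/(c(102, I) + Y(294)) = 1/(22 + (-149 - 1*294)) = 1/(22 + (-149 - 294)) = 1/(22 - 443) = 1/(-421) = -1/421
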